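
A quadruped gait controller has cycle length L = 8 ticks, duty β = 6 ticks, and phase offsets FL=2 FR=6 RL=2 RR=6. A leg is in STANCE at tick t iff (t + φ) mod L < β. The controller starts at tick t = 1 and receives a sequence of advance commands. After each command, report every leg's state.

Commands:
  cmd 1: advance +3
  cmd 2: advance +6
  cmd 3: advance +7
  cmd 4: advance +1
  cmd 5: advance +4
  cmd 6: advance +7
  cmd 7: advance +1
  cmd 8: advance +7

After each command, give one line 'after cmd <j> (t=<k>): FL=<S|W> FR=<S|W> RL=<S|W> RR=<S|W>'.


after cmd 1 (t=4): FL=W FR=S RL=W RR=S
after cmd 2 (t=10): FL=S FR=S RL=S RR=S
after cmd 3 (t=17): FL=S FR=W RL=S RR=W
after cmd 4 (t=18): FL=S FR=S RL=S RR=S
after cmd 5 (t=22): FL=S FR=S RL=S RR=S
after cmd 6 (t=29): FL=W FR=S RL=W RR=S
after cmd 7 (t=30): FL=S FR=S RL=S RR=S
after cmd 8 (t=37): FL=W FR=S RL=W RR=S

start t=1: FL=S FR=W RL=S RR=W
cmd 1: advance +3 → t=4, phase=(6,2,6,2) → FL=W FR=S RL=W RR=S
cmd 2: advance +6 → t=10, phase=(4,0,4,0) → FL=S FR=S RL=S RR=S
cmd 3: advance +7 → t=17, phase=(3,7,3,7) → FL=S FR=W RL=S RR=W
cmd 4: advance +1 → t=18, phase=(4,0,4,0) → FL=S FR=S RL=S RR=S
cmd 5: advance +4 → t=22, phase=(0,4,0,4) → FL=S FR=S RL=S RR=S
cmd 6: advance +7 → t=29, phase=(7,3,7,3) → FL=W FR=S RL=W RR=S
cmd 7: advance +1 → t=30, phase=(0,4,0,4) → FL=S FR=S RL=S RR=S
cmd 8: advance +7 → t=37, phase=(7,3,7,3) → FL=W FR=S RL=W RR=S


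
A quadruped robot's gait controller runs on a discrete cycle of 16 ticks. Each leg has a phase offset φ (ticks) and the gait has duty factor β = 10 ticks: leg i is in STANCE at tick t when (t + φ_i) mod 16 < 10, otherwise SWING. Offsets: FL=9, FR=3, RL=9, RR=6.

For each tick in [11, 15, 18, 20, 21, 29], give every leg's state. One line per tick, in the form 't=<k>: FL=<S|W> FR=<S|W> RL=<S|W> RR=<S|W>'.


t=11: FL=S FR=W RL=S RR=S
t=15: FL=S FR=S RL=S RR=S
t=18: FL=W FR=S RL=W RR=S
t=20: FL=W FR=S RL=W RR=W
t=21: FL=W FR=S RL=W RR=W
t=29: FL=S FR=S RL=S RR=S

t=11: phase=(4,14,4,1) vs β=10 → FL=S FR=W RL=S RR=S
t=15: phase=(8,2,8,5) vs β=10 → FL=S FR=S RL=S RR=S
t=18: phase=(11,5,11,8) vs β=10 → FL=W FR=S RL=W RR=S
t=20: phase=(13,7,13,10) vs β=10 → FL=W FR=S RL=W RR=W
t=21: phase=(14,8,14,11) vs β=10 → FL=W FR=S RL=W RR=W
t=29: phase=(6,0,6,3) vs β=10 → FL=S FR=S RL=S RR=S


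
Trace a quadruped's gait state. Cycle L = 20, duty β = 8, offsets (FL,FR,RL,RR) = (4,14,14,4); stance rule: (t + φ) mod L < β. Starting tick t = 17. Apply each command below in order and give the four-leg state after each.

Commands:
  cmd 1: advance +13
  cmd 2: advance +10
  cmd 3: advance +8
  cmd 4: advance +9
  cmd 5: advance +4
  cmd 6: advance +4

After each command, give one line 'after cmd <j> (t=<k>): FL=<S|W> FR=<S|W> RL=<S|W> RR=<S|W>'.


start t=17: FL=S FR=W RL=W RR=S
cmd 1: advance +13 → t=30, phase=(14,4,4,14) → FL=W FR=S RL=S RR=W
cmd 2: advance +10 → t=40, phase=(4,14,14,4) → FL=S FR=W RL=W RR=S
cmd 3: advance +8 → t=48, phase=(12,2,2,12) → FL=W FR=S RL=S RR=W
cmd 4: advance +9 → t=57, phase=(1,11,11,1) → FL=S FR=W RL=W RR=S
cmd 5: advance +4 → t=61, phase=(5,15,15,5) → FL=S FR=W RL=W RR=S
cmd 6: advance +4 → t=65, phase=(9,19,19,9) → FL=W FR=W RL=W RR=W

after cmd 1 (t=30): FL=W FR=S RL=S RR=W
after cmd 2 (t=40): FL=S FR=W RL=W RR=S
after cmd 3 (t=48): FL=W FR=S RL=S RR=W
after cmd 4 (t=57): FL=S FR=W RL=W RR=S
after cmd 5 (t=61): FL=S FR=W RL=W RR=S
after cmd 6 (t=65): FL=W FR=W RL=W RR=W


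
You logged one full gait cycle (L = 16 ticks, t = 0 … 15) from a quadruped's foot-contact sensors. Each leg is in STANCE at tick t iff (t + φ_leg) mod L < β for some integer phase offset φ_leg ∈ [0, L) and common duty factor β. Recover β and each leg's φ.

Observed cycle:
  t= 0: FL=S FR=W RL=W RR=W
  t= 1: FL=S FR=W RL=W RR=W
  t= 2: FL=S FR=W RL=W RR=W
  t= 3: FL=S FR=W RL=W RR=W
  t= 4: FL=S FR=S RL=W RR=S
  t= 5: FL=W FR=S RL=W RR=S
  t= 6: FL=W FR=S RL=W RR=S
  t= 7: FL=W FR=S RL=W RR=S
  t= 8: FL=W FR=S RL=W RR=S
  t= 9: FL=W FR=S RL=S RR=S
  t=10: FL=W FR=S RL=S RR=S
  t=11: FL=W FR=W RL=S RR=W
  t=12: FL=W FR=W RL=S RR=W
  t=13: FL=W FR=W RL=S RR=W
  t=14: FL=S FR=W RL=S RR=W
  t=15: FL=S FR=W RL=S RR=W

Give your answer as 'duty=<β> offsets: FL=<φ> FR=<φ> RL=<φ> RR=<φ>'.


duty=7 offsets: FL=2 FR=12 RL=7 RR=12

duty β = stance ticks per leg = 7
FL: stance ticks = 7; W→S at t=14 → φ=2
FR: stance ticks = 7; W→S at t=4 → φ=12
RL: stance ticks = 7; W→S at t=9 → φ=7
RR: stance ticks = 7; W→S at t=4 → φ=12


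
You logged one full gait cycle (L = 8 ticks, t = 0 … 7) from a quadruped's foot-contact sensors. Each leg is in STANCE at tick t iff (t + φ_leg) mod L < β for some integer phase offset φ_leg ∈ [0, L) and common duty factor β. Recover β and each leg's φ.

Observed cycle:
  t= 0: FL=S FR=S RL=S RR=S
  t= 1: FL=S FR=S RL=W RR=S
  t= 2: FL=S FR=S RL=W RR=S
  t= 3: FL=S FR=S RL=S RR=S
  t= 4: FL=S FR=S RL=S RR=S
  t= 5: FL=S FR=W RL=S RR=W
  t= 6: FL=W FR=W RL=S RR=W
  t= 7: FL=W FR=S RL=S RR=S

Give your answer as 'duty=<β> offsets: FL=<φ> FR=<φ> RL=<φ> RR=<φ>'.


duty=6 offsets: FL=0 FR=1 RL=5 RR=1

duty β = stance ticks per leg = 6
FL: stance ticks = 6; W→S at t=0 → φ=0
FR: stance ticks = 6; W→S at t=7 → φ=1
RL: stance ticks = 6; W→S at t=3 → φ=5
RR: stance ticks = 6; W→S at t=7 → φ=1


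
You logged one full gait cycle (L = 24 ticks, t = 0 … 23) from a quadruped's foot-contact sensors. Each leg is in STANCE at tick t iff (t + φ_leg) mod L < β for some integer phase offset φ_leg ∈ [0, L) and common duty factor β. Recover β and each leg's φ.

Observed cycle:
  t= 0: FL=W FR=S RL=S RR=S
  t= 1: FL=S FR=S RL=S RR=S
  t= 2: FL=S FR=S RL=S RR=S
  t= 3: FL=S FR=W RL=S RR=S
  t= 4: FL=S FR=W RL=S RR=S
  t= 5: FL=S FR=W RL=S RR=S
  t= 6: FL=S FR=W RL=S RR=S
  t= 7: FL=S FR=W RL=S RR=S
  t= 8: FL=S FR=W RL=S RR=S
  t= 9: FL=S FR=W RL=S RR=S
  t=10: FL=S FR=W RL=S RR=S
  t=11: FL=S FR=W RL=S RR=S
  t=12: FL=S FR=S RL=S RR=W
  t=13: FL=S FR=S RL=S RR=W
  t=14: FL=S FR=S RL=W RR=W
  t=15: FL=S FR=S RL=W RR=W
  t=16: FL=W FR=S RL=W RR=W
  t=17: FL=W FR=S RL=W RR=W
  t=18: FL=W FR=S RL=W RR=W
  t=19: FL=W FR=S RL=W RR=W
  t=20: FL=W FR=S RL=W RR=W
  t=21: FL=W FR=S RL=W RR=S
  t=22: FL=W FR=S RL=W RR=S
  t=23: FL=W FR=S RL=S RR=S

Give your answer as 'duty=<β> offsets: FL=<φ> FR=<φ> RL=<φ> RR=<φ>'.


duty=15 offsets: FL=23 FR=12 RL=1 RR=3

duty β = stance ticks per leg = 15
FL: stance ticks = 15; W→S at t=1 → φ=23
FR: stance ticks = 15; W→S at t=12 → φ=12
RL: stance ticks = 15; W→S at t=23 → φ=1
RR: stance ticks = 15; W→S at t=21 → φ=3


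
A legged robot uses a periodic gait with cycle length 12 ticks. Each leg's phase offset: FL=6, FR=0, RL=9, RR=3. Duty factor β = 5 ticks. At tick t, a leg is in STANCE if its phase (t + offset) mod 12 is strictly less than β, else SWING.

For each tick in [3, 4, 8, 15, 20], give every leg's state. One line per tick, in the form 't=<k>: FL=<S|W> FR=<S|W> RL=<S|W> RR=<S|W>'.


t=3: phase=(9,3,0,6) vs β=5 → FL=W FR=S RL=S RR=W
t=4: phase=(10,4,1,7) vs β=5 → FL=W FR=S RL=S RR=W
t=8: phase=(2,8,5,11) vs β=5 → FL=S FR=W RL=W RR=W
t=15: phase=(9,3,0,6) vs β=5 → FL=W FR=S RL=S RR=W
t=20: phase=(2,8,5,11) vs β=5 → FL=S FR=W RL=W RR=W

t=3: FL=W FR=S RL=S RR=W
t=4: FL=W FR=S RL=S RR=W
t=8: FL=S FR=W RL=W RR=W
t=15: FL=W FR=S RL=S RR=W
t=20: FL=S FR=W RL=W RR=W


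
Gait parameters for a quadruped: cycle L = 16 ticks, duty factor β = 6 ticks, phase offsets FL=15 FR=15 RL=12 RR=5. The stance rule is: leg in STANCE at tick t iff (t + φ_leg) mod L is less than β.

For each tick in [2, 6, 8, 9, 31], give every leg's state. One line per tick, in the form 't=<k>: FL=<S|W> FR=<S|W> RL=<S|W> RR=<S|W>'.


t=2: phase=(1,1,14,7) vs β=6 → FL=S FR=S RL=W RR=W
t=6: phase=(5,5,2,11) vs β=6 → FL=S FR=S RL=S RR=W
t=8: phase=(7,7,4,13) vs β=6 → FL=W FR=W RL=S RR=W
t=9: phase=(8,8,5,14) vs β=6 → FL=W FR=W RL=S RR=W
t=31: phase=(14,14,11,4) vs β=6 → FL=W FR=W RL=W RR=S

t=2: FL=S FR=S RL=W RR=W
t=6: FL=S FR=S RL=S RR=W
t=8: FL=W FR=W RL=S RR=W
t=9: FL=W FR=W RL=S RR=W
t=31: FL=W FR=W RL=W RR=S


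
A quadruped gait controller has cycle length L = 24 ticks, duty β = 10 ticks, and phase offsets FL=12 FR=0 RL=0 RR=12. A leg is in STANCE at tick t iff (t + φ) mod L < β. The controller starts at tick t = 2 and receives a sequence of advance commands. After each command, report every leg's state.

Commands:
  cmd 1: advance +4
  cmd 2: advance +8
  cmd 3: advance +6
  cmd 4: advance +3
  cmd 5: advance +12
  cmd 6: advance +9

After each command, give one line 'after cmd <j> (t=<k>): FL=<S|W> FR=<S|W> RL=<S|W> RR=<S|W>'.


after cmd 1 (t=6): FL=W FR=S RL=S RR=W
after cmd 2 (t=14): FL=S FR=W RL=W RR=S
after cmd 3 (t=20): FL=S FR=W RL=W RR=S
after cmd 4 (t=23): FL=W FR=W RL=W RR=W
after cmd 5 (t=35): FL=W FR=W RL=W RR=W
after cmd 6 (t=44): FL=S FR=W RL=W RR=S

start t=2: FL=W FR=S RL=S RR=W
cmd 1: advance +4 → t=6, phase=(18,6,6,18) → FL=W FR=S RL=S RR=W
cmd 2: advance +8 → t=14, phase=(2,14,14,2) → FL=S FR=W RL=W RR=S
cmd 3: advance +6 → t=20, phase=(8,20,20,8) → FL=S FR=W RL=W RR=S
cmd 4: advance +3 → t=23, phase=(11,23,23,11) → FL=W FR=W RL=W RR=W
cmd 5: advance +12 → t=35, phase=(23,11,11,23) → FL=W FR=W RL=W RR=W
cmd 6: advance +9 → t=44, phase=(8,20,20,8) → FL=S FR=W RL=W RR=S


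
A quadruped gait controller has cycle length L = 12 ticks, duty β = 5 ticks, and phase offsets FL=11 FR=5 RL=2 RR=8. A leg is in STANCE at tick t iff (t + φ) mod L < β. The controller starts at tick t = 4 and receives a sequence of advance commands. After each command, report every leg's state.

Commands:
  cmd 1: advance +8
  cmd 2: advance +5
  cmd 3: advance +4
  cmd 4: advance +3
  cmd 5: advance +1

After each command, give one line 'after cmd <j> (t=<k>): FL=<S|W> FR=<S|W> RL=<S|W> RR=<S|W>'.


after cmd 1 (t=12): FL=W FR=W RL=S RR=W
after cmd 2 (t=17): FL=S FR=W RL=W RR=S
after cmd 3 (t=21): FL=W FR=S RL=W RR=W
after cmd 4 (t=24): FL=W FR=W RL=S RR=W
after cmd 5 (t=25): FL=S FR=W RL=S RR=W

start t=4: FL=S FR=W RL=W RR=S
cmd 1: advance +8 → t=12, phase=(11,5,2,8) → FL=W FR=W RL=S RR=W
cmd 2: advance +5 → t=17, phase=(4,10,7,1) → FL=S FR=W RL=W RR=S
cmd 3: advance +4 → t=21, phase=(8,2,11,5) → FL=W FR=S RL=W RR=W
cmd 4: advance +3 → t=24, phase=(11,5,2,8) → FL=W FR=W RL=S RR=W
cmd 5: advance +1 → t=25, phase=(0,6,3,9) → FL=S FR=W RL=S RR=W


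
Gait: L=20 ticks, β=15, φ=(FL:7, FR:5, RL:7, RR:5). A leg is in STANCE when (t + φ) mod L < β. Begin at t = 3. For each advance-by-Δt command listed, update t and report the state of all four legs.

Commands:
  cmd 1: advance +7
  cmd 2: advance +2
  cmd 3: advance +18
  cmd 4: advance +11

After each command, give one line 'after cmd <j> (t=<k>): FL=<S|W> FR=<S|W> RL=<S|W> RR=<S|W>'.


start t=3: FL=S FR=S RL=S RR=S
cmd 1: advance +7 → t=10, phase=(17,15,17,15) → FL=W FR=W RL=W RR=W
cmd 2: advance +2 → t=12, phase=(19,17,19,17) → FL=W FR=W RL=W RR=W
cmd 3: advance +18 → t=30, phase=(17,15,17,15) → FL=W FR=W RL=W RR=W
cmd 4: advance +11 → t=41, phase=(8,6,8,6) → FL=S FR=S RL=S RR=S

after cmd 1 (t=10): FL=W FR=W RL=W RR=W
after cmd 2 (t=12): FL=W FR=W RL=W RR=W
after cmd 3 (t=30): FL=W FR=W RL=W RR=W
after cmd 4 (t=41): FL=S FR=S RL=S RR=S


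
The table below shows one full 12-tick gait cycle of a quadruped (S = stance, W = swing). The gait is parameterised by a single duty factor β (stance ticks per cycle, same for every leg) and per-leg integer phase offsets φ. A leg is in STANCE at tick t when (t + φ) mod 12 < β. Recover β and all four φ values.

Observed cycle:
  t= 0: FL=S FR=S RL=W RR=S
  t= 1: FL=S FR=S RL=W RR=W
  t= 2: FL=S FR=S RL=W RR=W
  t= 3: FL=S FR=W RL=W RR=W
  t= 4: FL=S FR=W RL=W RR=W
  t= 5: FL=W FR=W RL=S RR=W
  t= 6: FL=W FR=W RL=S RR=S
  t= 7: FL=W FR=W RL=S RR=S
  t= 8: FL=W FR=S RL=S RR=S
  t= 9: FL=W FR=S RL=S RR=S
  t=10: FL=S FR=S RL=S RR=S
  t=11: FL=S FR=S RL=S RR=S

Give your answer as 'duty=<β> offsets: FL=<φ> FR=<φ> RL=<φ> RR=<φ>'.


duty β = stance ticks per leg = 7
FL: stance ticks = 7; W→S at t=10 → φ=2
FR: stance ticks = 7; W→S at t=8 → φ=4
RL: stance ticks = 7; W→S at t=5 → φ=7
RR: stance ticks = 7; W→S at t=6 → φ=6

duty=7 offsets: FL=2 FR=4 RL=7 RR=6


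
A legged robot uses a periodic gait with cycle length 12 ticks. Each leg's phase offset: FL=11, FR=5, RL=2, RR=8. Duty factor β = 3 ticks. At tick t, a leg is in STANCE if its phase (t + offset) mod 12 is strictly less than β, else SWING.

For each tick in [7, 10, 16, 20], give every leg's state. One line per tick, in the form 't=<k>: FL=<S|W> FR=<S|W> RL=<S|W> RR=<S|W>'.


t=7: FL=W FR=S RL=W RR=W
t=10: FL=W FR=W RL=S RR=W
t=16: FL=W FR=W RL=W RR=S
t=20: FL=W FR=S RL=W RR=W

t=7: phase=(6,0,9,3) vs β=3 → FL=W FR=S RL=W RR=W
t=10: phase=(9,3,0,6) vs β=3 → FL=W FR=W RL=S RR=W
t=16: phase=(3,9,6,0) vs β=3 → FL=W FR=W RL=W RR=S
t=20: phase=(7,1,10,4) vs β=3 → FL=W FR=S RL=W RR=W


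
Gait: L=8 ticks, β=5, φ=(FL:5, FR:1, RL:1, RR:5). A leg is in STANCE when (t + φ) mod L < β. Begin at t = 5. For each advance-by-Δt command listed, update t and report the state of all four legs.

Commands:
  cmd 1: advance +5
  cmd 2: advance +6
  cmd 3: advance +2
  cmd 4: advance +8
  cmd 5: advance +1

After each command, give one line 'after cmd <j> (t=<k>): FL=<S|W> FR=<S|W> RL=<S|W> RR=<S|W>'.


after cmd 1 (t=10): FL=W FR=S RL=S RR=W
after cmd 2 (t=16): FL=W FR=S RL=S RR=W
after cmd 3 (t=18): FL=W FR=S RL=S RR=W
after cmd 4 (t=26): FL=W FR=S RL=S RR=W
after cmd 5 (t=27): FL=S FR=S RL=S RR=S

start t=5: FL=S FR=W RL=W RR=S
cmd 1: advance +5 → t=10, phase=(7,3,3,7) → FL=W FR=S RL=S RR=W
cmd 2: advance +6 → t=16, phase=(5,1,1,5) → FL=W FR=S RL=S RR=W
cmd 3: advance +2 → t=18, phase=(7,3,3,7) → FL=W FR=S RL=S RR=W
cmd 4: advance +8 → t=26, phase=(7,3,3,7) → FL=W FR=S RL=S RR=W
cmd 5: advance +1 → t=27, phase=(0,4,4,0) → FL=S FR=S RL=S RR=S


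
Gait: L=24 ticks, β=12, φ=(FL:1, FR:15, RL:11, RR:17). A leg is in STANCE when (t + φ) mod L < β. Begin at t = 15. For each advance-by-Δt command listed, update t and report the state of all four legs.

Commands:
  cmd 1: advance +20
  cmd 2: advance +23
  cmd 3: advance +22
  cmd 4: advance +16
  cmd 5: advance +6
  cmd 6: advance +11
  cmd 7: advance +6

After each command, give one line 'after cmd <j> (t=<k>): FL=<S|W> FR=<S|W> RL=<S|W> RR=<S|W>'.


after cmd 1 (t=35): FL=W FR=S RL=W RR=S
after cmd 2 (t=58): FL=S FR=S RL=W RR=S
after cmd 3 (t=80): FL=S FR=W RL=W RR=S
after cmd 4 (t=96): FL=S FR=W RL=S RR=W
after cmd 5 (t=102): FL=S FR=W RL=W RR=W
after cmd 6 (t=113): FL=W FR=S RL=S RR=S
after cmd 7 (t=119): FL=S FR=W RL=S RR=W

start t=15: FL=W FR=S RL=S RR=S
cmd 1: advance +20 → t=35, phase=(12,2,22,4) → FL=W FR=S RL=W RR=S
cmd 2: advance +23 → t=58, phase=(11,1,21,3) → FL=S FR=S RL=W RR=S
cmd 3: advance +22 → t=80, phase=(9,23,19,1) → FL=S FR=W RL=W RR=S
cmd 4: advance +16 → t=96, phase=(1,15,11,17) → FL=S FR=W RL=S RR=W
cmd 5: advance +6 → t=102, phase=(7,21,17,23) → FL=S FR=W RL=W RR=W
cmd 6: advance +11 → t=113, phase=(18,8,4,10) → FL=W FR=S RL=S RR=S
cmd 7: advance +6 → t=119, phase=(0,14,10,16) → FL=S FR=W RL=S RR=W


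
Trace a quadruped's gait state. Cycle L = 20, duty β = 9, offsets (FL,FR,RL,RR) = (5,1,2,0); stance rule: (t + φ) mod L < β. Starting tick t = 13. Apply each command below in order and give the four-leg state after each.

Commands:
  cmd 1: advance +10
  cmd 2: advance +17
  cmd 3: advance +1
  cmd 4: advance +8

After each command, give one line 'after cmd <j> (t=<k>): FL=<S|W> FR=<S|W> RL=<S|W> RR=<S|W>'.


start t=13: FL=W FR=W RL=W RR=W
cmd 1: advance +10 → t=23, phase=(8,4,5,3) → FL=S FR=S RL=S RR=S
cmd 2: advance +17 → t=40, phase=(5,1,2,0) → FL=S FR=S RL=S RR=S
cmd 3: advance +1 → t=41, phase=(6,2,3,1) → FL=S FR=S RL=S RR=S
cmd 4: advance +8 → t=49, phase=(14,10,11,9) → FL=W FR=W RL=W RR=W

after cmd 1 (t=23): FL=S FR=S RL=S RR=S
after cmd 2 (t=40): FL=S FR=S RL=S RR=S
after cmd 3 (t=41): FL=S FR=S RL=S RR=S
after cmd 4 (t=49): FL=W FR=W RL=W RR=W


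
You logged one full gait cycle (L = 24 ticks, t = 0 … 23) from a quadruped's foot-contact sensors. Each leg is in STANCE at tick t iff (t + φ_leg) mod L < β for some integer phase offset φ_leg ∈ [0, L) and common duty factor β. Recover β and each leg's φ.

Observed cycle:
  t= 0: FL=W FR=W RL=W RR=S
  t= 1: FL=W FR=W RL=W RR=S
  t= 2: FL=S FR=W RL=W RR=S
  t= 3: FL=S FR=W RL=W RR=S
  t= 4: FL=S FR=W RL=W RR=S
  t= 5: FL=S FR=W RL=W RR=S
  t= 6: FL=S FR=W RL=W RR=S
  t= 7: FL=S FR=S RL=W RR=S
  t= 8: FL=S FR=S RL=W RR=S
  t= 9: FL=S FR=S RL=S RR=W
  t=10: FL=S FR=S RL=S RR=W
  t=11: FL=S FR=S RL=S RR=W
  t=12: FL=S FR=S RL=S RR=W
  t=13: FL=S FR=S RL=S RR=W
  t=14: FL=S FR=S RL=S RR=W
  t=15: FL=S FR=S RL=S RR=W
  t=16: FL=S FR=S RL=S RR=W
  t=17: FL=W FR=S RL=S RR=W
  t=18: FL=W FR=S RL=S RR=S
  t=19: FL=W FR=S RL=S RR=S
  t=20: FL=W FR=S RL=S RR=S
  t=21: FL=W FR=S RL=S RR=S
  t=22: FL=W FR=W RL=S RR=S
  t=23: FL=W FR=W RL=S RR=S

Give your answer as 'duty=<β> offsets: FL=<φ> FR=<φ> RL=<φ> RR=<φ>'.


duty β = stance ticks per leg = 15
FL: stance ticks = 15; W→S at t=2 → φ=22
FR: stance ticks = 15; W→S at t=7 → φ=17
RL: stance ticks = 15; W→S at t=9 → φ=15
RR: stance ticks = 15; W→S at t=18 → φ=6

duty=15 offsets: FL=22 FR=17 RL=15 RR=6


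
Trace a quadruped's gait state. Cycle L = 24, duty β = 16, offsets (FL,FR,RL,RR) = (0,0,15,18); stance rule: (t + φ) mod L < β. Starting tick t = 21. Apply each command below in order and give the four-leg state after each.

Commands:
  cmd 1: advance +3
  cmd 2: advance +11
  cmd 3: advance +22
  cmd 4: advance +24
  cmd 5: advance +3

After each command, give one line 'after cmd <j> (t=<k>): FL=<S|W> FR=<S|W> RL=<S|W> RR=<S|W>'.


after cmd 1 (t=24): FL=S FR=S RL=S RR=W
after cmd 2 (t=35): FL=S FR=S RL=S RR=S
after cmd 3 (t=57): FL=S FR=S RL=S RR=S
after cmd 4 (t=81): FL=S FR=S RL=S RR=S
after cmd 5 (t=84): FL=S FR=S RL=S RR=S

start t=21: FL=W FR=W RL=S RR=S
cmd 1: advance +3 → t=24, phase=(0,0,15,18) → FL=S FR=S RL=S RR=W
cmd 2: advance +11 → t=35, phase=(11,11,2,5) → FL=S FR=S RL=S RR=S
cmd 3: advance +22 → t=57, phase=(9,9,0,3) → FL=S FR=S RL=S RR=S
cmd 4: advance +24 → t=81, phase=(9,9,0,3) → FL=S FR=S RL=S RR=S
cmd 5: advance +3 → t=84, phase=(12,12,3,6) → FL=S FR=S RL=S RR=S


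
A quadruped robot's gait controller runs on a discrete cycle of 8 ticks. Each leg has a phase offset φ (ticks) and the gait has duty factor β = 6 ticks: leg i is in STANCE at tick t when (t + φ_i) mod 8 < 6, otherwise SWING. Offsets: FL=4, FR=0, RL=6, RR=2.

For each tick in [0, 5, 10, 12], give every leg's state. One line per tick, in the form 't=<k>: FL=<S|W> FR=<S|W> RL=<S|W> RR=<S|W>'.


t=0: phase=(4,0,6,2) vs β=6 → FL=S FR=S RL=W RR=S
t=5: phase=(1,5,3,7) vs β=6 → FL=S FR=S RL=S RR=W
t=10: phase=(6,2,0,4) vs β=6 → FL=W FR=S RL=S RR=S
t=12: phase=(0,4,2,6) vs β=6 → FL=S FR=S RL=S RR=W

t=0: FL=S FR=S RL=W RR=S
t=5: FL=S FR=S RL=S RR=W
t=10: FL=W FR=S RL=S RR=S
t=12: FL=S FR=S RL=S RR=W


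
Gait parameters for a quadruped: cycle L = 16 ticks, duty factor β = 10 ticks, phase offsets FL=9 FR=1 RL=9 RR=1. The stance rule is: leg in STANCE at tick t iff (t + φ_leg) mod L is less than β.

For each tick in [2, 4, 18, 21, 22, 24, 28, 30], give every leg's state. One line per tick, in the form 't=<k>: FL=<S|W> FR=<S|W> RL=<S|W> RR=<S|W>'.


t=2: phase=(11,3,11,3) vs β=10 → FL=W FR=S RL=W RR=S
t=4: phase=(13,5,13,5) vs β=10 → FL=W FR=S RL=W RR=S
t=18: phase=(11,3,11,3) vs β=10 → FL=W FR=S RL=W RR=S
t=21: phase=(14,6,14,6) vs β=10 → FL=W FR=S RL=W RR=S
t=22: phase=(15,7,15,7) vs β=10 → FL=W FR=S RL=W RR=S
t=24: phase=(1,9,1,9) vs β=10 → FL=S FR=S RL=S RR=S
t=28: phase=(5,13,5,13) vs β=10 → FL=S FR=W RL=S RR=W
t=30: phase=(7,15,7,15) vs β=10 → FL=S FR=W RL=S RR=W

t=2: FL=W FR=S RL=W RR=S
t=4: FL=W FR=S RL=W RR=S
t=18: FL=W FR=S RL=W RR=S
t=21: FL=W FR=S RL=W RR=S
t=22: FL=W FR=S RL=W RR=S
t=24: FL=S FR=S RL=S RR=S
t=28: FL=S FR=W RL=S RR=W
t=30: FL=S FR=W RL=S RR=W


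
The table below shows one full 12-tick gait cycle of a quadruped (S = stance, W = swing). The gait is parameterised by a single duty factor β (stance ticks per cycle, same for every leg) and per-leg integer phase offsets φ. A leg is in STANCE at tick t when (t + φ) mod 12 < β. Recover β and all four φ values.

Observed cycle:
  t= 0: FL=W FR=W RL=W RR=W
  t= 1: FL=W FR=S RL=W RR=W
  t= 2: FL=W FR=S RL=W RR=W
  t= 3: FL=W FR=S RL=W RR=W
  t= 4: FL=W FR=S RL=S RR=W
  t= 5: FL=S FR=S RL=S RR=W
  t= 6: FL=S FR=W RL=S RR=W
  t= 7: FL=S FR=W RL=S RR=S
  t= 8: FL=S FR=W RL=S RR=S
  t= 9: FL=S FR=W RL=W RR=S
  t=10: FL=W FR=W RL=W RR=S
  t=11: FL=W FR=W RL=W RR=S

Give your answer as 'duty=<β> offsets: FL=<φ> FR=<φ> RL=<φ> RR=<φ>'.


duty β = stance ticks per leg = 5
FL: stance ticks = 5; W→S at t=5 → φ=7
FR: stance ticks = 5; W→S at t=1 → φ=11
RL: stance ticks = 5; W→S at t=4 → φ=8
RR: stance ticks = 5; W→S at t=7 → φ=5

duty=5 offsets: FL=7 FR=11 RL=8 RR=5


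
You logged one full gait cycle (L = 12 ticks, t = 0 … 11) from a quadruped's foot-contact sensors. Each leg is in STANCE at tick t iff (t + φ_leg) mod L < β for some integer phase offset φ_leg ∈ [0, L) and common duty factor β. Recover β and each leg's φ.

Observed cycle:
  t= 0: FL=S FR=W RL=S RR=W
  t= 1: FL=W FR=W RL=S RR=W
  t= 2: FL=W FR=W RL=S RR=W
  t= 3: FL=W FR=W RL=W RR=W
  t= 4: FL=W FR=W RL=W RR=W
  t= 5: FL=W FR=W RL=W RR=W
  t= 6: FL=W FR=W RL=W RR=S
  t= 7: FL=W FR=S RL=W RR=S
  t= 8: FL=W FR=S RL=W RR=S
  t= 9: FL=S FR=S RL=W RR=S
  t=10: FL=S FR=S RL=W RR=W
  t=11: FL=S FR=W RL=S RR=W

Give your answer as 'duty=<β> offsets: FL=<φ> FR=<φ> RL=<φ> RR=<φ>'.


duty β = stance ticks per leg = 4
FL: stance ticks = 4; W→S at t=9 → φ=3
FR: stance ticks = 4; W→S at t=7 → φ=5
RL: stance ticks = 4; W→S at t=11 → φ=1
RR: stance ticks = 4; W→S at t=6 → φ=6

duty=4 offsets: FL=3 FR=5 RL=1 RR=6


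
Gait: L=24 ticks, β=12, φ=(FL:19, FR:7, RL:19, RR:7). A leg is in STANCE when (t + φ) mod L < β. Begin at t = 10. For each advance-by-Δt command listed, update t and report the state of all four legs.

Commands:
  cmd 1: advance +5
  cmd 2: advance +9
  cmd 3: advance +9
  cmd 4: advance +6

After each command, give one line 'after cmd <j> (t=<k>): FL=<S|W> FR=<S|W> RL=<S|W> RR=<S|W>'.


start t=10: FL=S FR=W RL=S RR=W
cmd 1: advance +5 → t=15, phase=(10,22,10,22) → FL=S FR=W RL=S RR=W
cmd 2: advance +9 → t=24, phase=(19,7,19,7) → FL=W FR=S RL=W RR=S
cmd 3: advance +9 → t=33, phase=(4,16,4,16) → FL=S FR=W RL=S RR=W
cmd 4: advance +6 → t=39, phase=(10,22,10,22) → FL=S FR=W RL=S RR=W

after cmd 1 (t=15): FL=S FR=W RL=S RR=W
after cmd 2 (t=24): FL=W FR=S RL=W RR=S
after cmd 3 (t=33): FL=S FR=W RL=S RR=W
after cmd 4 (t=39): FL=S FR=W RL=S RR=W


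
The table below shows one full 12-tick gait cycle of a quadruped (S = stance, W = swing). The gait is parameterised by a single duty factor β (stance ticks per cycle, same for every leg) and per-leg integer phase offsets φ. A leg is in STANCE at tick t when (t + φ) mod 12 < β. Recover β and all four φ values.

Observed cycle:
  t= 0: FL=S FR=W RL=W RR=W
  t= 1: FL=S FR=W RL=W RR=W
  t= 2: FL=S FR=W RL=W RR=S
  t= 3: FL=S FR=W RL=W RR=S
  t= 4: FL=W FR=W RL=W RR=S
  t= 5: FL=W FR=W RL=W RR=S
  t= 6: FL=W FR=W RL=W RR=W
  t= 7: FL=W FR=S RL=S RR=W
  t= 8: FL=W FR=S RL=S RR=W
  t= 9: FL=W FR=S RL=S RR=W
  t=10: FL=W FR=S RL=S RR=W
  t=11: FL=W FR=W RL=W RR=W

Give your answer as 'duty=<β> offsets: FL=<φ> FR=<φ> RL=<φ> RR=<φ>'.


duty=4 offsets: FL=0 FR=5 RL=5 RR=10

duty β = stance ticks per leg = 4
FL: stance ticks = 4; W→S at t=0 → φ=0
FR: stance ticks = 4; W→S at t=7 → φ=5
RL: stance ticks = 4; W→S at t=7 → φ=5
RR: stance ticks = 4; W→S at t=2 → φ=10


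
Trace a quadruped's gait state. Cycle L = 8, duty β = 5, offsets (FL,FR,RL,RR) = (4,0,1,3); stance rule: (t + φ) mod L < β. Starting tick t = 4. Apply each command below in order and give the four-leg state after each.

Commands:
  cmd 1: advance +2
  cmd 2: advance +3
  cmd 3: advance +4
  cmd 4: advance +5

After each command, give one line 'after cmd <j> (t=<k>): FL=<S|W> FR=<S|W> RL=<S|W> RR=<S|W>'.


start t=4: FL=S FR=S RL=W RR=W
cmd 1: advance +2 → t=6, phase=(2,6,7,1) → FL=S FR=W RL=W RR=S
cmd 2: advance +3 → t=9, phase=(5,1,2,4) → FL=W FR=S RL=S RR=S
cmd 3: advance +4 → t=13, phase=(1,5,6,0) → FL=S FR=W RL=W RR=S
cmd 4: advance +5 → t=18, phase=(6,2,3,5) → FL=W FR=S RL=S RR=W

after cmd 1 (t=6): FL=S FR=W RL=W RR=S
after cmd 2 (t=9): FL=W FR=S RL=S RR=S
after cmd 3 (t=13): FL=S FR=W RL=W RR=S
after cmd 4 (t=18): FL=W FR=S RL=S RR=W


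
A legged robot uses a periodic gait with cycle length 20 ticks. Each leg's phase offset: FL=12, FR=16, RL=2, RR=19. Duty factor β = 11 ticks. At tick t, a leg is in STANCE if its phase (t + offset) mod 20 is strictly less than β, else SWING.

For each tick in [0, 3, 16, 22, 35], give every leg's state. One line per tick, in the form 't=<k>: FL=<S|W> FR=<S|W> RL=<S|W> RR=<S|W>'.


t=0: FL=W FR=W RL=S RR=W
t=3: FL=W FR=W RL=S RR=S
t=16: FL=S FR=W RL=W RR=W
t=22: FL=W FR=W RL=S RR=S
t=35: FL=S FR=W RL=W RR=W

t=0: phase=(12,16,2,19) vs β=11 → FL=W FR=W RL=S RR=W
t=3: phase=(15,19,5,2) vs β=11 → FL=W FR=W RL=S RR=S
t=16: phase=(8,12,18,15) vs β=11 → FL=S FR=W RL=W RR=W
t=22: phase=(14,18,4,1) vs β=11 → FL=W FR=W RL=S RR=S
t=35: phase=(7,11,17,14) vs β=11 → FL=S FR=W RL=W RR=W


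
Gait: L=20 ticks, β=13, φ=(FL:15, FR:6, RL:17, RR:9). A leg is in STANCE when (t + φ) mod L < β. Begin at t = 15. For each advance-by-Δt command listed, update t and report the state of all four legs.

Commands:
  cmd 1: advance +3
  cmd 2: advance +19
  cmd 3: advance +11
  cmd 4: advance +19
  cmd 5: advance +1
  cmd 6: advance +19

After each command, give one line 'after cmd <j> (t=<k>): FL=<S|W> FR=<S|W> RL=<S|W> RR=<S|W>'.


after cmd 1 (t=18): FL=W FR=S RL=W RR=S
after cmd 2 (t=37): FL=S FR=S RL=W RR=S
after cmd 3 (t=48): FL=S FR=W RL=S RR=W
after cmd 4 (t=67): FL=S FR=W RL=S RR=W
after cmd 5 (t=68): FL=S FR=W RL=S RR=W
after cmd 6 (t=87): FL=S FR=W RL=S RR=W

start t=15: FL=S FR=S RL=S RR=S
cmd 1: advance +3 → t=18, phase=(13,4,15,7) → FL=W FR=S RL=W RR=S
cmd 2: advance +19 → t=37, phase=(12,3,14,6) → FL=S FR=S RL=W RR=S
cmd 3: advance +11 → t=48, phase=(3,14,5,17) → FL=S FR=W RL=S RR=W
cmd 4: advance +19 → t=67, phase=(2,13,4,16) → FL=S FR=W RL=S RR=W
cmd 5: advance +1 → t=68, phase=(3,14,5,17) → FL=S FR=W RL=S RR=W
cmd 6: advance +19 → t=87, phase=(2,13,4,16) → FL=S FR=W RL=S RR=W


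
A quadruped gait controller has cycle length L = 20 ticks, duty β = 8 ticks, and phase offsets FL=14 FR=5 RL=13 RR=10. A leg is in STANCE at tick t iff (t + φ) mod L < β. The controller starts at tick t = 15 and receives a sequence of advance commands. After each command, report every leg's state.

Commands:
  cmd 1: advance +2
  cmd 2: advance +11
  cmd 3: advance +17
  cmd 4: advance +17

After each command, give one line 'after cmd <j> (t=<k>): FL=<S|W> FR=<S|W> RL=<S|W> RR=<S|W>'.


start t=15: FL=W FR=S RL=W RR=S
cmd 1: advance +2 → t=17, phase=(11,2,10,7) → FL=W FR=S RL=W RR=S
cmd 2: advance +11 → t=28, phase=(2,13,1,18) → FL=S FR=W RL=S RR=W
cmd 3: advance +17 → t=45, phase=(19,10,18,15) → FL=W FR=W RL=W RR=W
cmd 4: advance +17 → t=62, phase=(16,7,15,12) → FL=W FR=S RL=W RR=W

after cmd 1 (t=17): FL=W FR=S RL=W RR=S
after cmd 2 (t=28): FL=S FR=W RL=S RR=W
after cmd 3 (t=45): FL=W FR=W RL=W RR=W
after cmd 4 (t=62): FL=W FR=S RL=W RR=W


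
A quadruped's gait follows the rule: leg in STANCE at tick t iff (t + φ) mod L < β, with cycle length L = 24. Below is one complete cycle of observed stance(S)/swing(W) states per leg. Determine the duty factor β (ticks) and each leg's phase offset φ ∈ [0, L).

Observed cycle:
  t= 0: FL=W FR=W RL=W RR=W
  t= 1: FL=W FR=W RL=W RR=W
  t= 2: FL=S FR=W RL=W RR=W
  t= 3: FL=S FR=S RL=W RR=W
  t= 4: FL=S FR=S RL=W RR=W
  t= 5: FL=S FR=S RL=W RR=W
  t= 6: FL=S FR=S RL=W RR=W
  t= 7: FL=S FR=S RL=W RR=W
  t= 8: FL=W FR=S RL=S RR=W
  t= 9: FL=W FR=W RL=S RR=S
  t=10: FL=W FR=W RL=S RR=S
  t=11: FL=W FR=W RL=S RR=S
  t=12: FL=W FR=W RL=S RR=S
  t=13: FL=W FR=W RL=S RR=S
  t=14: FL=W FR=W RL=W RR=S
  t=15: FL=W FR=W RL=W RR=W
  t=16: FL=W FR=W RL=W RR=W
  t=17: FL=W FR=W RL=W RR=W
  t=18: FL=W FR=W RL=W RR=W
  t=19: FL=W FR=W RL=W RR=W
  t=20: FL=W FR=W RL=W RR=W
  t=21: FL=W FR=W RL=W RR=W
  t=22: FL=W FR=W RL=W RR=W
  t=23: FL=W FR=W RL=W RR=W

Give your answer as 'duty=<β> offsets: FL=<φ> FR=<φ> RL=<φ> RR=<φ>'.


duty=6 offsets: FL=22 FR=21 RL=16 RR=15

duty β = stance ticks per leg = 6
FL: stance ticks = 6; W→S at t=2 → φ=22
FR: stance ticks = 6; W→S at t=3 → φ=21
RL: stance ticks = 6; W→S at t=8 → φ=16
RR: stance ticks = 6; W→S at t=9 → φ=15


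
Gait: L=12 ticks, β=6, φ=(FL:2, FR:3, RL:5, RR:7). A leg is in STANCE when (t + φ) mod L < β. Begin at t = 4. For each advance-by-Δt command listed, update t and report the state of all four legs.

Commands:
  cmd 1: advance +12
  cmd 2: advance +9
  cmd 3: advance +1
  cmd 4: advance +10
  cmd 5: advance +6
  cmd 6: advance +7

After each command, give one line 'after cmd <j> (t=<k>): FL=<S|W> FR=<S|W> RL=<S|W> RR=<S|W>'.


start t=4: FL=W FR=W RL=W RR=W
cmd 1: advance +12 → t=16, phase=(6,7,9,11) → FL=W FR=W RL=W RR=W
cmd 2: advance +9 → t=25, phase=(3,4,6,8) → FL=S FR=S RL=W RR=W
cmd 3: advance +1 → t=26, phase=(4,5,7,9) → FL=S FR=S RL=W RR=W
cmd 4: advance +10 → t=36, phase=(2,3,5,7) → FL=S FR=S RL=S RR=W
cmd 5: advance +6 → t=42, phase=(8,9,11,1) → FL=W FR=W RL=W RR=S
cmd 6: advance +7 → t=49, phase=(3,4,6,8) → FL=S FR=S RL=W RR=W

after cmd 1 (t=16): FL=W FR=W RL=W RR=W
after cmd 2 (t=25): FL=S FR=S RL=W RR=W
after cmd 3 (t=26): FL=S FR=S RL=W RR=W
after cmd 4 (t=36): FL=S FR=S RL=S RR=W
after cmd 5 (t=42): FL=W FR=W RL=W RR=S
after cmd 6 (t=49): FL=S FR=S RL=W RR=W


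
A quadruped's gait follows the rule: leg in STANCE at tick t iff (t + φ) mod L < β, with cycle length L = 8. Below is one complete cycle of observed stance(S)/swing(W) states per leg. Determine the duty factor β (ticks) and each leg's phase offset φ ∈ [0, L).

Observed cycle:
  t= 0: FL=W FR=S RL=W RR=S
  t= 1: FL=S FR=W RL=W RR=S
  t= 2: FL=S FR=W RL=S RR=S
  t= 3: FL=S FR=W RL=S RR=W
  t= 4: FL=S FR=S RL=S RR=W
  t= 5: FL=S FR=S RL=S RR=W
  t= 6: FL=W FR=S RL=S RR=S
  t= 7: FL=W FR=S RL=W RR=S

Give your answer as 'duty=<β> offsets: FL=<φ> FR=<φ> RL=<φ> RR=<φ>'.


duty=5 offsets: FL=7 FR=4 RL=6 RR=2

duty β = stance ticks per leg = 5
FL: stance ticks = 5; W→S at t=1 → φ=7
FR: stance ticks = 5; W→S at t=4 → φ=4
RL: stance ticks = 5; W→S at t=2 → φ=6
RR: stance ticks = 5; W→S at t=6 → φ=2


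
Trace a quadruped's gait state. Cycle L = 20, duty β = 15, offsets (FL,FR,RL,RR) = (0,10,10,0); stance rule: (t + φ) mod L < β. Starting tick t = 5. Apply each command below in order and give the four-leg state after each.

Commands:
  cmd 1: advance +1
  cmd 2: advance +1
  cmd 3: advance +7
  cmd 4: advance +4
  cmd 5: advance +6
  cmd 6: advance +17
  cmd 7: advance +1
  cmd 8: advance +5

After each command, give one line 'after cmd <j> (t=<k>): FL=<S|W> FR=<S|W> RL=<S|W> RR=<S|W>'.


start t=5: FL=S FR=W RL=W RR=S
cmd 1: advance +1 → t=6, phase=(6,16,16,6) → FL=S FR=W RL=W RR=S
cmd 2: advance +1 → t=7, phase=(7,17,17,7) → FL=S FR=W RL=W RR=S
cmd 3: advance +7 → t=14, phase=(14,4,4,14) → FL=S FR=S RL=S RR=S
cmd 4: advance +4 → t=18, phase=(18,8,8,18) → FL=W FR=S RL=S RR=W
cmd 5: advance +6 → t=24, phase=(4,14,14,4) → FL=S FR=S RL=S RR=S
cmd 6: advance +17 → t=41, phase=(1,11,11,1) → FL=S FR=S RL=S RR=S
cmd 7: advance +1 → t=42, phase=(2,12,12,2) → FL=S FR=S RL=S RR=S
cmd 8: advance +5 → t=47, phase=(7,17,17,7) → FL=S FR=W RL=W RR=S

after cmd 1 (t=6): FL=S FR=W RL=W RR=S
after cmd 2 (t=7): FL=S FR=W RL=W RR=S
after cmd 3 (t=14): FL=S FR=S RL=S RR=S
after cmd 4 (t=18): FL=W FR=S RL=S RR=W
after cmd 5 (t=24): FL=S FR=S RL=S RR=S
after cmd 6 (t=41): FL=S FR=S RL=S RR=S
after cmd 7 (t=42): FL=S FR=S RL=S RR=S
after cmd 8 (t=47): FL=S FR=W RL=W RR=S


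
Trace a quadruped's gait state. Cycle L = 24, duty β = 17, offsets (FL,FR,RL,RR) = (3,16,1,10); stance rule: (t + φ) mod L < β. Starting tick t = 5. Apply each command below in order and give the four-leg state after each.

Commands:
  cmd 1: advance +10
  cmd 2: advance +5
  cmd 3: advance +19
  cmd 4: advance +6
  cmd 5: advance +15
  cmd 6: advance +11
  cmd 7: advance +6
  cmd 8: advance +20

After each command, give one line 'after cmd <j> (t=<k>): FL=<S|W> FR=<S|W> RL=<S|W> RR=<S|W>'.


start t=5: FL=S FR=W RL=S RR=S
cmd 1: advance +10 → t=15, phase=(18,7,16,1) → FL=W FR=S RL=S RR=S
cmd 2: advance +5 → t=20, phase=(23,12,21,6) → FL=W FR=S RL=W RR=S
cmd 3: advance +19 → t=39, phase=(18,7,16,1) → FL=W FR=S RL=S RR=S
cmd 4: advance +6 → t=45, phase=(0,13,22,7) → FL=S FR=S RL=W RR=S
cmd 5: advance +15 → t=60, phase=(15,4,13,22) → FL=S FR=S RL=S RR=W
cmd 6: advance +11 → t=71, phase=(2,15,0,9) → FL=S FR=S RL=S RR=S
cmd 7: advance +6 → t=77, phase=(8,21,6,15) → FL=S FR=W RL=S RR=S
cmd 8: advance +20 → t=97, phase=(4,17,2,11) → FL=S FR=W RL=S RR=S

after cmd 1 (t=15): FL=W FR=S RL=S RR=S
after cmd 2 (t=20): FL=W FR=S RL=W RR=S
after cmd 3 (t=39): FL=W FR=S RL=S RR=S
after cmd 4 (t=45): FL=S FR=S RL=W RR=S
after cmd 5 (t=60): FL=S FR=S RL=S RR=W
after cmd 6 (t=71): FL=S FR=S RL=S RR=S
after cmd 7 (t=77): FL=S FR=W RL=S RR=S
after cmd 8 (t=97): FL=S FR=W RL=S RR=S


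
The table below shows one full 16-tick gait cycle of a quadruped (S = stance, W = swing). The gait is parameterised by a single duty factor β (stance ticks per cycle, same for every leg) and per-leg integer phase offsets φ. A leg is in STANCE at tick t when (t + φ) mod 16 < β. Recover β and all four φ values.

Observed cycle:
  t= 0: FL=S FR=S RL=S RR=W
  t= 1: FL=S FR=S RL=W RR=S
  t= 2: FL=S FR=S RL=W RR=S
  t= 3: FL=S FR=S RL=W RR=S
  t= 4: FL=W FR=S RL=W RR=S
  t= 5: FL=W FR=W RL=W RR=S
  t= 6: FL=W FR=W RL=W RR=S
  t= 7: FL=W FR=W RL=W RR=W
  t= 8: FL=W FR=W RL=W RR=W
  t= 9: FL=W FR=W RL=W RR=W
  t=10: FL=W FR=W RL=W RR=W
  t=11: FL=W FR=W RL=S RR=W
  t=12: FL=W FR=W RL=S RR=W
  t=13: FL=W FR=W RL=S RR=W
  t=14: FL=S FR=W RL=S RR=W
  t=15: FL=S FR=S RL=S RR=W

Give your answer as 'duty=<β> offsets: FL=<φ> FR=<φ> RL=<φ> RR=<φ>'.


duty β = stance ticks per leg = 6
FL: stance ticks = 6; W→S at t=14 → φ=2
FR: stance ticks = 6; W→S at t=15 → φ=1
RL: stance ticks = 6; W→S at t=11 → φ=5
RR: stance ticks = 6; W→S at t=1 → φ=15

duty=6 offsets: FL=2 FR=1 RL=5 RR=15


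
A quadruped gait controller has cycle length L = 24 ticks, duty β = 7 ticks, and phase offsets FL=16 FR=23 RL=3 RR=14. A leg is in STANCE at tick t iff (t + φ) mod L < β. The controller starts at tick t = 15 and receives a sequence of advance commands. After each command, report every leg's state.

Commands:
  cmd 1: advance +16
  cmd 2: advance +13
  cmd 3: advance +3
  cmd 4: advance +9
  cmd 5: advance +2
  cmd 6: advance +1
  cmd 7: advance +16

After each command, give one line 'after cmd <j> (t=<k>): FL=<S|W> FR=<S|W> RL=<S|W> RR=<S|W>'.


after cmd 1 (t=31): FL=W FR=S RL=W RR=W
after cmd 2 (t=44): FL=W FR=W RL=W RR=W
after cmd 3 (t=47): FL=W FR=W RL=S RR=W
after cmd 4 (t=56): FL=S FR=W RL=W RR=W
after cmd 5 (t=58): FL=S FR=W RL=W RR=S
after cmd 6 (t=59): FL=S FR=W RL=W RR=S
after cmd 7 (t=75): FL=W FR=S RL=S RR=W

start t=15: FL=W FR=W RL=W RR=S
cmd 1: advance +16 → t=31, phase=(23,6,10,21) → FL=W FR=S RL=W RR=W
cmd 2: advance +13 → t=44, phase=(12,19,23,10) → FL=W FR=W RL=W RR=W
cmd 3: advance +3 → t=47, phase=(15,22,2,13) → FL=W FR=W RL=S RR=W
cmd 4: advance +9 → t=56, phase=(0,7,11,22) → FL=S FR=W RL=W RR=W
cmd 5: advance +2 → t=58, phase=(2,9,13,0) → FL=S FR=W RL=W RR=S
cmd 6: advance +1 → t=59, phase=(3,10,14,1) → FL=S FR=W RL=W RR=S
cmd 7: advance +16 → t=75, phase=(19,2,6,17) → FL=W FR=S RL=S RR=W


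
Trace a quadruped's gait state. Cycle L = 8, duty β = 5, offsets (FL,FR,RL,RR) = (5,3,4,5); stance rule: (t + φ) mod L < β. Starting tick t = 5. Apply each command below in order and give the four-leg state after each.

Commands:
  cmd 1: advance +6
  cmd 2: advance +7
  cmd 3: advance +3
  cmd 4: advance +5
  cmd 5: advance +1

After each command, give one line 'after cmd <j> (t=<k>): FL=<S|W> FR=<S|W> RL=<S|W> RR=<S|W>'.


after cmd 1 (t=11): FL=S FR=W RL=W RR=S
after cmd 2 (t=18): FL=W FR=W RL=W RR=W
after cmd 3 (t=21): FL=S FR=S RL=S RR=S
after cmd 4 (t=26): FL=W FR=W RL=W RR=W
after cmd 5 (t=27): FL=S FR=W RL=W RR=S

start t=5: FL=S FR=S RL=S RR=S
cmd 1: advance +6 → t=11, phase=(0,6,7,0) → FL=S FR=W RL=W RR=S
cmd 2: advance +7 → t=18, phase=(7,5,6,7) → FL=W FR=W RL=W RR=W
cmd 3: advance +3 → t=21, phase=(2,0,1,2) → FL=S FR=S RL=S RR=S
cmd 4: advance +5 → t=26, phase=(7,5,6,7) → FL=W FR=W RL=W RR=W
cmd 5: advance +1 → t=27, phase=(0,6,7,0) → FL=S FR=W RL=W RR=S


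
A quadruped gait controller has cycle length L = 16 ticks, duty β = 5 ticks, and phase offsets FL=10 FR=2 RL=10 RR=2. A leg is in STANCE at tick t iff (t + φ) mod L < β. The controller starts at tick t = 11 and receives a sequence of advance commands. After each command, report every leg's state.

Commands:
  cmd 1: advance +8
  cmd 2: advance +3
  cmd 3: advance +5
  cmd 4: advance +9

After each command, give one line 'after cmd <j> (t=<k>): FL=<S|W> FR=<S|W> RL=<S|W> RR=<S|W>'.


start t=11: FL=W FR=W RL=W RR=W
cmd 1: advance +8 → t=19, phase=(13,5,13,5) → FL=W FR=W RL=W RR=W
cmd 2: advance +3 → t=22, phase=(0,8,0,8) → FL=S FR=W RL=S RR=W
cmd 3: advance +5 → t=27, phase=(5,13,5,13) → FL=W FR=W RL=W RR=W
cmd 4: advance +9 → t=36, phase=(14,6,14,6) → FL=W FR=W RL=W RR=W

after cmd 1 (t=19): FL=W FR=W RL=W RR=W
after cmd 2 (t=22): FL=S FR=W RL=S RR=W
after cmd 3 (t=27): FL=W FR=W RL=W RR=W
after cmd 4 (t=36): FL=W FR=W RL=W RR=W


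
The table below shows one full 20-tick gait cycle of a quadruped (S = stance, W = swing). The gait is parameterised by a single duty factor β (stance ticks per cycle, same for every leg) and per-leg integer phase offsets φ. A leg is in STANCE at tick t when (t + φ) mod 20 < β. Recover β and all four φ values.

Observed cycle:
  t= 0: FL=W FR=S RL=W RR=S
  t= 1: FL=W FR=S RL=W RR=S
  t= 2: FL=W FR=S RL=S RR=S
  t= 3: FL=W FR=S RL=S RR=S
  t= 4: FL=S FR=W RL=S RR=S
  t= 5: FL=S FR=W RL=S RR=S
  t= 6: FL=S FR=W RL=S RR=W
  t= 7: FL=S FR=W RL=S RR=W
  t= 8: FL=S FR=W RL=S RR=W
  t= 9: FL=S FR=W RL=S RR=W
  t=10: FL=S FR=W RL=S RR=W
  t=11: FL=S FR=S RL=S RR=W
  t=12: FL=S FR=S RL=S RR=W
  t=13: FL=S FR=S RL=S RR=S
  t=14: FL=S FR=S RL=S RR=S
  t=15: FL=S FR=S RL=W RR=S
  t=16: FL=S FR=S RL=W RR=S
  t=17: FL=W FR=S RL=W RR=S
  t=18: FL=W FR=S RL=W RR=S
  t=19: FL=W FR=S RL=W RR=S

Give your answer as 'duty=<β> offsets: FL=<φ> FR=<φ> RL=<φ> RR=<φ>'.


duty β = stance ticks per leg = 13
FL: stance ticks = 13; W→S at t=4 → φ=16
FR: stance ticks = 13; W→S at t=11 → φ=9
RL: stance ticks = 13; W→S at t=2 → φ=18
RR: stance ticks = 13; W→S at t=13 → φ=7

duty=13 offsets: FL=16 FR=9 RL=18 RR=7


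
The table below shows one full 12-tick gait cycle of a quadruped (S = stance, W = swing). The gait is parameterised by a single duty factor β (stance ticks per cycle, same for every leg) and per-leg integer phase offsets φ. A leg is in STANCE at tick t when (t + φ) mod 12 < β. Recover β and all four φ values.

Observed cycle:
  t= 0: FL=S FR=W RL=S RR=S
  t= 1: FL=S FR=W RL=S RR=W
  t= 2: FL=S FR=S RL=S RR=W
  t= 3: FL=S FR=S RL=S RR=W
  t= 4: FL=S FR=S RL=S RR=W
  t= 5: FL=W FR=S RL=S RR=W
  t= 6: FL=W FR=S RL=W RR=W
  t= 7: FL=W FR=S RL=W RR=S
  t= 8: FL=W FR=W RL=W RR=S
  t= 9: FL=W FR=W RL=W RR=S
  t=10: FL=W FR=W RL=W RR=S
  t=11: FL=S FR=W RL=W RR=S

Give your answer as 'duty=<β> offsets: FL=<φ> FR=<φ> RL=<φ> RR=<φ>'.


duty β = stance ticks per leg = 6
FL: stance ticks = 6; W→S at t=11 → φ=1
FR: stance ticks = 6; W→S at t=2 → φ=10
RL: stance ticks = 6; W→S at t=0 → φ=0
RR: stance ticks = 6; W→S at t=7 → φ=5

duty=6 offsets: FL=1 FR=10 RL=0 RR=5
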